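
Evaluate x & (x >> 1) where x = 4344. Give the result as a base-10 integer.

x = 1000011111000 = 4344
x>>1 = 0100001111100
AND  = 0000001111000 = 120
(x & (x >> 1) has a 1 wherever x has two consecutive 1 bits.)

120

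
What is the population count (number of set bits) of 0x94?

3

0x94 = 10010100
Count the 1s: 1 + 1 + 1 = 3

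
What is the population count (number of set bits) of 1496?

6

1496 = 10111011000
Count the 1s: 1 + 1 + 1 + 1 + 1 + 1 = 6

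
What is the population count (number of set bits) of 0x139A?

0x139A = 1001110011010
Count the 1s: 1 + 1 + 1 + 1 + 1 + 1 + 1 = 7

7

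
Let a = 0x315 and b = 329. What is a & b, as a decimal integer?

257

0x315 = 1100010101
329 = 0101001001
AND → 0100000001 = 257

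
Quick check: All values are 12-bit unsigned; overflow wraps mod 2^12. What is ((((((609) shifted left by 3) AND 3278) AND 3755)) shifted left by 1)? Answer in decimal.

609 = 001001100001
→ shifted left by 3 (mod 2^12) → 001100001000 = 776
3278 = 110011001110
→ AND → 000000001000 = 8
3755 = 111010101011
→ AND → 000000001000 = 8
→ shifted left by 1 (mod 2^12) → 000000010000 = 16

16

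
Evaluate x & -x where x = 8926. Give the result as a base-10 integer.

x = 10001011011110 = 8926
-x (two's complement) = …01110100100010
AND   = 00000000000010 = 2
(x & -x isolates the lowest set bit of x.)

2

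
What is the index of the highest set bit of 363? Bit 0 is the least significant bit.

363 = 101101011
The topmost 1 is at position 8 (since 2^8 = 256 ≤ 363 < 512).

8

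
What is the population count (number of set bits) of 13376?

4

13376 = 11010001000000
Count the 1s: 1 + 1 + 1 + 1 = 4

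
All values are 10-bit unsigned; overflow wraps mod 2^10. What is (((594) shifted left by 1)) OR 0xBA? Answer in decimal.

190

594 = 1001010010
→ shifted left by 1 (mod 2^10) → 0010100100 = 164
0xBA = 0010111010
→ OR → 0010111110 = 190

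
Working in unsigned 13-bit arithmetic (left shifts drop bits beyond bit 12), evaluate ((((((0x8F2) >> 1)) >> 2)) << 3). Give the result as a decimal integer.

2288

0x8F2 = 0100011110010
→ >> 1 → 0010001111001 = 1145
→ >> 2 → 0000100011110 = 286
→ << 3 (mod 2^13) → 0100011110000 = 2288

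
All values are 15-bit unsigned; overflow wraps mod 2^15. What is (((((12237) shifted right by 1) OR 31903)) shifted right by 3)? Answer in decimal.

12237 = 010111111001101
→ shifted right by 1 → 001011111100110 = 6118
31903 = 111110010011111
→ OR → 111111111111111 = 32767
→ shifted right by 3 → 000111111111111 = 4095

4095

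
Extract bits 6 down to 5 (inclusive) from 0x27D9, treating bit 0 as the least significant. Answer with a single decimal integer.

v = 10011111011001
Shift right by 5: 100111110
Mask low 2 bits: 10 = 2

2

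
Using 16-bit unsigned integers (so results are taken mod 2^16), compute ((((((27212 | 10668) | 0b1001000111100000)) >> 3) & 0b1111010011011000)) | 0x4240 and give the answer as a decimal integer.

22104

27212 = 0110101001001100
10668 = 0010100110101100
→ | → 0110101111101100 = 27628
0b1001000111100000 = 1001000111100000
→ | → 1111101111101100 = 64492
→ >> 3 → 0001111101111101 = 8061
0b1111010011011000 = 1111010011011000
→ & → 0001010001011000 = 5208
0x4240 = 0100001001000000
→ | → 0101011001011000 = 22104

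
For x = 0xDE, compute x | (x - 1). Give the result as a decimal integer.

x = 11011110 = 222
x - 1 = 11011101
OR    = 11011111 = 223
(x | (x - 1) sets all bits below the lowest set bit.)

223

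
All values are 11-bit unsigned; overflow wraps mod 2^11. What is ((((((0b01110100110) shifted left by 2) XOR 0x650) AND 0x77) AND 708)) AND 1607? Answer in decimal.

64

0b01110100110 = 01110100110
→ shifted left by 2 (mod 2^11) → 11010011000 = 1688
0x650 = 11001010000
→ XOR → 00011001000 = 200
0x77 = 00001110111
→ AND → 00001000000 = 64
708 = 01011000100
→ AND → 00001000000 = 64
1607 = 11001000111
→ AND → 00001000000 = 64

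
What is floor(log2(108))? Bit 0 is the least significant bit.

108 = 1101100
The topmost 1 is at position 6 (since 2^6 = 64 ≤ 108 < 128).

6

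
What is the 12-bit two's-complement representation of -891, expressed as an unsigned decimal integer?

3205

891 in 12 bits: 001101111011
Invert: 110010000100
Add 1:  110010000101 = 3205
(Check: 2^12 - 891 = 4096 - 891 = 3205.)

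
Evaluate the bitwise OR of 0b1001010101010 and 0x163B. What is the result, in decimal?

a = 1001010101010
0x163B = 1011000111011
 OR → 1011010111011 = 5819

5819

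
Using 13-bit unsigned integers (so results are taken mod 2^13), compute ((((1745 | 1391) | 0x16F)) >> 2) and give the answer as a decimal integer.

1745 = 0011011010001
1391 = 0010101101111
→ | → 0011111111111 = 2047
0x16F = 0000101101111
→ | → 0011111111111 = 2047
→ >> 2 → 0000111111111 = 511

511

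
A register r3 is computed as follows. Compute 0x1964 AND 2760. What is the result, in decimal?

0x1964 = 1100101100100
2760 = 0101011001000
AND → 0100001000000 = 2112

2112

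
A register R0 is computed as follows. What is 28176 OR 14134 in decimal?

28176 = 110111000010000
14134 = 011011100110110
 OR → 111111100110110 = 32566

32566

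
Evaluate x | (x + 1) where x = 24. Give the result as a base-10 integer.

x = 11000 = 24
x + 1 = 11001
OR    = 11001 = 25
(x | (x + 1) sets the lowest cleared bit.)

25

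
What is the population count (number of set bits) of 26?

26 = 11010
Count the 1s: 1 + 1 + 1 = 3

3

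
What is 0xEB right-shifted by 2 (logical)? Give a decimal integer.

0xEB = 11101011
shift right by 2 → 00111010 = 58
(equivalently, floor(235 / 4))

58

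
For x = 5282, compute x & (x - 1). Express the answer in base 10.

5280

x = 1010010100010 = 5282
x - 1 = 1010010100001
AND   = 1010010100000 = 5280
(x & (x - 1) clears the lowest set bit of x.)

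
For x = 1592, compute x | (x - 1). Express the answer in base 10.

x = 11000111000 = 1592
x - 1 = 11000110111
OR    = 11000111111 = 1599
(x | (x - 1) sets all bits below the lowest set bit.)

1599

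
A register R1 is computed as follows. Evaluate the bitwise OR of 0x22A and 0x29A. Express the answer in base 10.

698

0x22A = 1000101010
0x29A = 1010011010
 OR → 1010111010 = 698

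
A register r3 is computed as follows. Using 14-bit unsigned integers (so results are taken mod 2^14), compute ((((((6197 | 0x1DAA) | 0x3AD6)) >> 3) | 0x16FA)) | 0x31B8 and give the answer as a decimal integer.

14335

6197 = 01100000110101
0x1DAA = 01110110101010
→ | → 01110110111111 = 7615
0x3AD6 = 11101011010110
→ | → 11111111111111 = 16383
→ >> 3 → 00011111111111 = 2047
0x16FA = 01011011111010
→ | → 01011111111111 = 6143
0x31B8 = 11000110111000
→ | → 11011111111111 = 14335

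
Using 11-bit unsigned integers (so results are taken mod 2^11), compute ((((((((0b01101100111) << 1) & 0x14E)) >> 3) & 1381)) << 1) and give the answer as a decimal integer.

0b01101100111 = 01101100111
→ << 1 (mod 2^11) → 11011001110 = 1742
0x14E = 00101001110
→ & → 00001001110 = 78
→ >> 3 → 00000001001 = 9
1381 = 10101100101
→ & → 00000000001 = 1
→ << 1 (mod 2^11) → 00000000010 = 2

2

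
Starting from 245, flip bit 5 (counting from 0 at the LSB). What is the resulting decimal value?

x = 11110101
bit 5 is currently 1; toggle it via x ^ (1 << 5) = x ^ 32
→ 11010101 = 213

213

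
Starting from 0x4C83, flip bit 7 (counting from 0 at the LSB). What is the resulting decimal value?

19459

x = 100110010000011
bit 7 is currently 1; toggle it via x ^ (1 << 7) = x ^ 128
→ 100110000000011 = 19459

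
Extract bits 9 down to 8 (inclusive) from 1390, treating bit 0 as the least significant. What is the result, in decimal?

v = 10101101110
Shift right by 8: 101
Mask low 2 bits: 01 = 1

1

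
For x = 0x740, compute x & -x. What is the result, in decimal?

64

x = 11101000000 = 1856
-x (two's complement) = …00011000000
AND   = 00001000000 = 64
(x & -x isolates the lowest set bit of x.)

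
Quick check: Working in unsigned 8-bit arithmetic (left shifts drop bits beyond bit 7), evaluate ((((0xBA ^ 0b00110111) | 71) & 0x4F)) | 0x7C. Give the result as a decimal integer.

0xBA = 10111010
0b00110111 = 00110111
→ ^ → 10001101 = 141
71 = 01000111
→ | → 11001111 = 207
0x4F = 01001111
→ & → 01001111 = 79
0x7C = 01111100
→ | → 01111111 = 127

127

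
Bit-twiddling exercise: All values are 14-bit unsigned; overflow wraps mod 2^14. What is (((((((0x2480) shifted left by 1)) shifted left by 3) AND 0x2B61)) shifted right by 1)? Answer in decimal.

1024

0x2480 = 10010010000000
→ shifted left by 1 (mod 2^14) → 00100100000000 = 2304
→ shifted left by 3 (mod 2^14) → 00100000000000 = 2048
0x2B61 = 10101101100001
→ AND → 00100000000000 = 2048
→ shifted right by 1 → 00010000000000 = 1024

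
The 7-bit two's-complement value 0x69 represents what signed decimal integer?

-23

pattern = 1101001 (MSB is 1 ⇒ negative)
Invert: 0010110, add 1 → 0010111 = 23, so the value is -23.
(Equivalently: 105 - 2^7 = 105 - 128 = -23.)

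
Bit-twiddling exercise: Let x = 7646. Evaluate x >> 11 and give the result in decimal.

3

7646 = 1110111011110
shift right by 11 → 0000000000011 = 3
(equivalently, floor(7646 / 2048))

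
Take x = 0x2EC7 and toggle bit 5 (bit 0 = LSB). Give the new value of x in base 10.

12007

x = 10111011000111
bit 5 is currently 0; toggle it via x ^ (1 << 5) = x ^ 32
→ 10111011100111 = 12007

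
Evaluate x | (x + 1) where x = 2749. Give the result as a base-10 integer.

2751

x = 101010111101 = 2749
x + 1 = 101010111110
OR    = 101010111111 = 2751
(x | (x + 1) sets the lowest cleared bit.)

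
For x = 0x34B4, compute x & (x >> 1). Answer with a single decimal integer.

4112

x = 11010010110100 = 13492
x>>1 = 01101001011010
AND  = 01000000010000 = 4112
(x & (x >> 1) has a 1 wherever x has two consecutive 1 bits.)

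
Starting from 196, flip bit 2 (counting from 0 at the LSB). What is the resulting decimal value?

x = 11000100
bit 2 is currently 1; toggle it via x ^ (1 << 2) = x ^ 4
→ 11000000 = 192

192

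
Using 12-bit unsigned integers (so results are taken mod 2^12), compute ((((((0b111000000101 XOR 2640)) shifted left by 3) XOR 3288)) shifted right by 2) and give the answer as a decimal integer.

0b111000000101 = 111000000101
2640 = 101001010000
→ XOR → 010001010101 = 1109
→ shifted left by 3 (mod 2^12) → 001010101000 = 680
3288 = 110011011000
→ XOR → 111001110000 = 3696
→ shifted right by 2 → 001110011100 = 924

924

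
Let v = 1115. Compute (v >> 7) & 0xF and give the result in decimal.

v = 10001011011
Shift right by 7: 1000
Mask low 4 bits: 1000 = 8

8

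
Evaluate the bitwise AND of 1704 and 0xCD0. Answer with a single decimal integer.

1152

1704 = 011010101000
0xCD0 = 110011010000
AND → 010010000000 = 1152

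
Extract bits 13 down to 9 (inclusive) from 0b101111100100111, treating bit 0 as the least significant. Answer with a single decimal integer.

15

v = 101111100100111
Shift right by 9: 101111
Mask low 5 bits: 01111 = 15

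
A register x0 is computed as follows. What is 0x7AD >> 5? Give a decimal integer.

0x7AD = 11110101101
shift right by 5 → 00000111101 = 61
(equivalently, floor(1965 / 32))

61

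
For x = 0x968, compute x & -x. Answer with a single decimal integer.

8

x = 100101101000 = 2408
-x (two's complement) = …011010011000
AND   = 000000001000 = 8
(x & -x isolates the lowest set bit of x.)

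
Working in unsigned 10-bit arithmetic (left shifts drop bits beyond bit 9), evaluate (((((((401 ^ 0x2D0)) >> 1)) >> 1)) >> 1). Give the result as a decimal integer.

104

401 = 0110010001
0x2D0 = 1011010000
→ ^ → 1101000001 = 833
→ >> 1 → 0110100000 = 416
→ >> 1 → 0011010000 = 208
→ >> 1 → 0001101000 = 104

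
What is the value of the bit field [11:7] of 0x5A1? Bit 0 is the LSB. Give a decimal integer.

v = 010110100001
Shift right by 7: 01011
Mask low 5 bits: 01011 = 11

11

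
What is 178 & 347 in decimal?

178 = 010110010
347 = 101011011
AND → 000010010 = 18

18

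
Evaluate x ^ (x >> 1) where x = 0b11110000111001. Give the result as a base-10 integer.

x = 11110000111001 = 15417
x>>1 = 01111000011100
XOR  = 10001000100101 = 8741
(x ^ (x >> 1) gives the standard binary-reflected Gray code of x.)

8741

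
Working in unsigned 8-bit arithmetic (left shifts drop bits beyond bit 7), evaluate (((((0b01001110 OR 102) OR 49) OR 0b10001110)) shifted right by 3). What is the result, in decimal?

31

0b01001110 = 01001110
102 = 01100110
→ OR → 01101110 = 110
49 = 00110001
→ OR → 01111111 = 127
0b10001110 = 10001110
→ OR → 11111111 = 255
→ shifted right by 3 → 00011111 = 31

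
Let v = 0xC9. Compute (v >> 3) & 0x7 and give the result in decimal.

v = 11001001
Shift right by 3: 11001
Mask low 3 bits: 001 = 1

1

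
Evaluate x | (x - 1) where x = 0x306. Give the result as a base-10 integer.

775

x = 1100000110 = 774
x - 1 = 1100000101
OR    = 1100000111 = 775
(x | (x - 1) sets all bits below the lowest set bit.)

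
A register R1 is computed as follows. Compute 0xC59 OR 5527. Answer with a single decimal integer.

7647

0xC59 = 0110001011001
5527 = 1010110010111
 OR → 1110111011111 = 7647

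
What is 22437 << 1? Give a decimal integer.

44874

22437 = 0101011110100101
shift left by 1 → 1010111101001010 = 44874
(equivalently, 22437 × 2^1 = 22437 × 2)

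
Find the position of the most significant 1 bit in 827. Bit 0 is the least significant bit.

827 = 1100111011
The topmost 1 is at position 9 (since 2^9 = 512 ≤ 827 < 1024).

9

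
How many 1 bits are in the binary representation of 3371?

3371 = 110100101011
Count the 1s: 1 + 1 + 1 + 1 + 1 + 1 + 1 = 7

7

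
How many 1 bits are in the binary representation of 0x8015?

0x8015 = 1000000000010101
Count the 1s: 1 + 1 + 1 + 1 = 4

4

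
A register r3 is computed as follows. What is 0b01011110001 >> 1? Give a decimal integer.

376

x = 1011110001
shift right by 1 → 0101111000 = 376
(equivalently, floor(753 / 2))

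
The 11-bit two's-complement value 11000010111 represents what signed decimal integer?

pattern = 11000010111 (MSB is 1 ⇒ negative)
Invert: 00111101000, add 1 → 00111101001 = 489, so the value is -489.
(Equivalently: 1559 - 2^11 = 1559 - 2048 = -489.)

-489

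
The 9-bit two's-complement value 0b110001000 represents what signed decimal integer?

pattern = 110001000 (MSB is 1 ⇒ negative)
Invert: 001110111, add 1 → 001111000 = 120, so the value is -120.
(Equivalently: 392 - 2^9 = 392 - 512 = -120.)

-120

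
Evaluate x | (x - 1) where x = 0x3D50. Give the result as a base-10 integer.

15711

x = 11110101010000 = 15696
x - 1 = 11110101001111
OR    = 11110101011111 = 15711
(x | (x - 1) sets all bits below the lowest set bit.)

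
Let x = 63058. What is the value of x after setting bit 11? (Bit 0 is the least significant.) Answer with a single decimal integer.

x = 1111011001010010
bit 11 is currently 0; set it via x | (1 << 11) = x | 2048
→ 1111111001010010 = 65106

65106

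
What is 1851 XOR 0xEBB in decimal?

1851 = 011100111011
0xEBB = 111010111011
XOR → 100110000000 = 2432

2432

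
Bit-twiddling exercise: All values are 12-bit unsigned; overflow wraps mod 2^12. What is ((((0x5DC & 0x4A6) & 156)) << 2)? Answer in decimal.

0x5DC = 010111011100
0x4A6 = 010010100110
→ & → 010010000100 = 1156
156 = 000010011100
→ & → 000010000100 = 132
→ << 2 (mod 2^12) → 001000010000 = 528

528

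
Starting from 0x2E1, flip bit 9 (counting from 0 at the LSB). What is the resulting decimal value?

225

x = 001011100001
bit 9 is currently 1; toggle it via x ^ (1 << 9) = x ^ 512
→ 000011100001 = 225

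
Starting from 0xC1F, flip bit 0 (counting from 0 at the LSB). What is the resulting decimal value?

x = 0110000011111
bit 0 is currently 1; toggle it via x ^ (1 << 0) = x ^ 1
→ 0110000011110 = 3102

3102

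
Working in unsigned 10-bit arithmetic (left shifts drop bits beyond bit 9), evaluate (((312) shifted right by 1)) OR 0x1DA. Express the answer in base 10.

478

312 = 0100111000
→ shifted right by 1 → 0010011100 = 156
0x1DA = 0111011010
→ OR → 0111011110 = 478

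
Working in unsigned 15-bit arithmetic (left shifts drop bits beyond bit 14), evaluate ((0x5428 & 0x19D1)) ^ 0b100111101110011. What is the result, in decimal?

0x5428 = 101010000101000
0x19D1 = 001100111010001
→ & → 001000000000000 = 4096
0b100111101110011 = 100111101110011
→ ^ → 101111101110011 = 24435

24435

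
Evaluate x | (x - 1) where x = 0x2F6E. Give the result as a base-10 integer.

12143

x = 10111101101110 = 12142
x - 1 = 10111101101101
OR    = 10111101101111 = 12143
(x | (x - 1) sets all bits below the lowest set bit.)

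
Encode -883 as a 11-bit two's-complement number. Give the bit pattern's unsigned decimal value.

883 in 11 bits: 01101110011
Invert: 10010001100
Add 1:  10010001101 = 1165
(Check: 2^11 - 883 = 2048 - 883 = 1165.)

1165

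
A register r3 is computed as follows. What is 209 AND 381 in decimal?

81

209 = 011010001
381 = 101111101
AND → 001010001 = 81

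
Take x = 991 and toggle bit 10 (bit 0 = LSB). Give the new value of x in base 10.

2015

x = 00001111011111
bit 10 is currently 0; toggle it via x ^ (1 << 10) = x ^ 1024
→ 00011111011111 = 2015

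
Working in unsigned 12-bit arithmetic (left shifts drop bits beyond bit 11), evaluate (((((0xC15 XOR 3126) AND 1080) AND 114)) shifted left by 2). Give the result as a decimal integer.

128

0xC15 = 110000010101
3126 = 110000110110
→ XOR → 000000100011 = 35
1080 = 010000111000
→ AND → 000000100000 = 32
114 = 000001110010
→ AND → 000000100000 = 32
→ shifted left by 2 (mod 2^12) → 000010000000 = 128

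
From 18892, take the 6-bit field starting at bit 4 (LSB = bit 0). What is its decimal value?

28

v = 100100111001100
Shift right by 4: 10010011100
Mask low 6 bits: 011100 = 28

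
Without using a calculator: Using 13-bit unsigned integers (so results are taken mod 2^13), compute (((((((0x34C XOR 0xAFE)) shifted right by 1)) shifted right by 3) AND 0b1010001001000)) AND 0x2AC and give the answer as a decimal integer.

0x34C = 0001101001100
0xAFE = 0101011111110
→ XOR → 0100110110010 = 2482
→ shifted right by 1 → 0010011011001 = 1241
→ shifted right by 3 → 0000010011011 = 155
0b1010001001000 = 1010001001000
→ AND → 0000000001000 = 8
0x2AC = 0001010101100
→ AND → 0000000001000 = 8

8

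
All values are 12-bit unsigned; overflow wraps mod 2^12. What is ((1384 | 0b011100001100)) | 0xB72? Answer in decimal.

1384 = 010101101000
0b011100001100 = 011100001100
→ | → 011101101100 = 1900
0xB72 = 101101110010
→ | → 111101111110 = 3966

3966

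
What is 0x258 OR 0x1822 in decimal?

6778

0x258 = 0001001011000
0x1822 = 1100000100010
 OR → 1101001111010 = 6778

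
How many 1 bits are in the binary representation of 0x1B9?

0x1B9 = 110111001
Count the 1s: 1 + 1 + 1 + 1 + 1 + 1 = 6

6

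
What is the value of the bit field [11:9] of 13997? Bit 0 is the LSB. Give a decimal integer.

v = 11011010101101
Shift right by 9: 11011
Mask low 3 bits: 011 = 3

3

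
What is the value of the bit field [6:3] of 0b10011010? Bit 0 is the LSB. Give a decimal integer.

3

v = 10011010
Shift right by 3: 10011
Mask low 4 bits: 0011 = 3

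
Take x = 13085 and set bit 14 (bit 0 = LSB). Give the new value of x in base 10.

29469

x = 011001100011101
bit 14 is currently 0; set it via x | (1 << 14) = x | 16384
→ 111001100011101 = 29469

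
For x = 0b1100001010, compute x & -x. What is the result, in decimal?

x = 1100001010 = 778
-x (two's complement) = …0011110110
AND   = 0000000010 = 2
(x & -x isolates the lowest set bit of x.)

2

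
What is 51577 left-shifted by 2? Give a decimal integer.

206308

51577 = 001100100101111001
shift left by 2 → 110010010111100100 = 206308
(equivalently, 51577 × 2^2 = 51577 × 4)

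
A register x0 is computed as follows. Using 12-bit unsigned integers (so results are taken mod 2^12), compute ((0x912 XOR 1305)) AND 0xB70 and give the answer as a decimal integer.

2048

0x912 = 100100010010
1305 = 010100011001
→ XOR → 110000001011 = 3083
0xB70 = 101101110000
→ AND → 100000000000 = 2048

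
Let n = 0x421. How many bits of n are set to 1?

0x421 = 10000100001
Count the 1s: 1 + 1 + 1 = 3

3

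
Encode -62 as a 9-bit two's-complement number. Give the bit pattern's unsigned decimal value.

62 in 9 bits: 000111110
Invert: 111000001
Add 1:  111000010 = 450
(Check: 2^9 - 62 = 512 - 62 = 450.)

450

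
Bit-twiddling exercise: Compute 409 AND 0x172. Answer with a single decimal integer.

272

409 = 110011001
0x172 = 101110010
AND → 100010000 = 272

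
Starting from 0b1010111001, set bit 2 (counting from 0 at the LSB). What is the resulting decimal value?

701

x = 1010111001
bit 2 is currently 0; set it via x | (1 << 2) = x | 4
→ 1010111101 = 701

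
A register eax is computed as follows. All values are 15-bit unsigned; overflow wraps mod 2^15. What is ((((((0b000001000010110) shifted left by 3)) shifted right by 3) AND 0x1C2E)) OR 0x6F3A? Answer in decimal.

0b000001000010110 = 000001000010110
→ shifted left by 3 (mod 2^15) → 001000010110000 = 4272
→ shifted right by 3 → 000001000010110 = 534
0x1C2E = 001110000101110
→ AND → 000000000000110 = 6
0x6F3A = 110111100111010
→ OR → 110111100111110 = 28478

28478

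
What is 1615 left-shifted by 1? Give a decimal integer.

1615 = 011001001111
shift left by 1 → 110010011110 = 3230
(equivalently, 1615 × 2^1 = 1615 × 2)

3230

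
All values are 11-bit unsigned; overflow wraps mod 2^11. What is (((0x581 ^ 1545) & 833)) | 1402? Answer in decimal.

1914

0x581 = 10110000001
1545 = 11000001001
→ ^ → 01110001000 = 904
833 = 01101000001
→ & → 01100000000 = 768
1402 = 10101111010
→ | → 11101111010 = 1914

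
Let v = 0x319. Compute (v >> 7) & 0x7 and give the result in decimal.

6

v = 01100011001
Shift right by 7: 0110
Mask low 3 bits: 110 = 6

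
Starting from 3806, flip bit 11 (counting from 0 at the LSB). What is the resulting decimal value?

x = 111011011110
bit 11 is currently 1; toggle it via x ^ (1 << 11) = x ^ 2048
→ 011011011110 = 1758

1758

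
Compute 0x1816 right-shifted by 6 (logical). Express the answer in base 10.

96

0x1816 = 1100000010110
shift right by 6 → 0000001100000 = 96
(equivalently, floor(6166 / 64))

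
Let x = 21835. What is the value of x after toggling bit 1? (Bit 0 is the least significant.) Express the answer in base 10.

21833

x = 101010101001011
bit 1 is currently 1; toggle it via x ^ (1 << 1) = x ^ 2
→ 101010101001001 = 21833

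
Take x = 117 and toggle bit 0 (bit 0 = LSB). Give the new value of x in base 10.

116

x = 001110101
bit 0 is currently 1; toggle it via x ^ (1 << 0) = x ^ 1
→ 001110100 = 116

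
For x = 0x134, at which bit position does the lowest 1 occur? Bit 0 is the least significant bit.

2

0x134 = 100110100
Trailing zeros: 2, so the lowest set bit is bit 2 (value 4).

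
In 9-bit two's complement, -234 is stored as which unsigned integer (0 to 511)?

278

234 in 9 bits: 011101010
Invert: 100010101
Add 1:  100010110 = 278
(Check: 2^9 - 234 = 512 - 234 = 278.)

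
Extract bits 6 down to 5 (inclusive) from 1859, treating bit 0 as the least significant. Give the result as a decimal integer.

2

v = 11101000011
Shift right by 5: 111010
Mask low 2 bits: 10 = 2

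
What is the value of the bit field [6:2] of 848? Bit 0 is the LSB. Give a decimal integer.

v = 1101010000
Shift right by 2: 11010100
Mask low 5 bits: 10100 = 20

20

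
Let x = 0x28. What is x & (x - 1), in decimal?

x = 101000 = 40
x - 1 = 100111
AND   = 100000 = 32
(x & (x - 1) clears the lowest set bit of x.)

32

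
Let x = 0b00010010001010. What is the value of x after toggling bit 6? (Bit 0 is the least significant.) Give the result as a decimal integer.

1226

x = 00010010001010
bit 6 is currently 0; toggle it via x ^ (1 << 6) = x ^ 64
→ 00010011001010 = 1226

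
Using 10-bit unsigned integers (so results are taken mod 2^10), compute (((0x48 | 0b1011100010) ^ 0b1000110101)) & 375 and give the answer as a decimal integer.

87

0x48 = 0001001000
0b1011100010 = 1011100010
→ | → 1011101010 = 746
0b1000110101 = 1000110101
→ ^ → 0011011111 = 223
375 = 0101110111
→ & → 0001010111 = 87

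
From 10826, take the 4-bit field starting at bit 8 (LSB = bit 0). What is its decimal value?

10

v = 10101001001010
Shift right by 8: 101010
Mask low 4 bits: 1010 = 10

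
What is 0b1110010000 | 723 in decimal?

a = 1110010000
723 = 1011010011
 OR → 1111010011 = 979

979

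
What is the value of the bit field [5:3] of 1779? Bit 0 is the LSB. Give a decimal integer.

v = 11011110011
Shift right by 3: 11011110
Mask low 3 bits: 110 = 6

6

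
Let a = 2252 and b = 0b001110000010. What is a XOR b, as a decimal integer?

2894

2252 = 100011001100
b = 001110000010
XOR → 101101001110 = 2894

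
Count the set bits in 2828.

2828 = 101100001100
Count the 1s: 1 + 1 + 1 + 1 + 1 = 5

5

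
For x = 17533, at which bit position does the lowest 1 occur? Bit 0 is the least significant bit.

0

17533 = 100010001111101
Trailing zeros: 0, so the lowest set bit is bit 0 (value 1).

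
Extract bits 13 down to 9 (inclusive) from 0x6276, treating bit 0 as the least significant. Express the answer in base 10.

v = 110001001110110
Shift right by 9: 110001
Mask low 5 bits: 10001 = 17

17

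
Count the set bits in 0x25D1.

7

0x25D1 = 10010111010001
Count the 1s: 1 + 1 + 1 + 1 + 1 + 1 + 1 = 7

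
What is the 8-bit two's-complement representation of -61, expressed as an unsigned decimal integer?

61 in 8 bits: 00111101
Invert: 11000010
Add 1:  11000011 = 195
(Check: 2^8 - 61 = 256 - 61 = 195.)

195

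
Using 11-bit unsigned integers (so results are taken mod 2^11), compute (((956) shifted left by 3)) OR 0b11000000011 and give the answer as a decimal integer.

2019

956 = 01110111100
→ shifted left by 3 (mod 2^11) → 10111100000 = 1504
0b11000000011 = 11000000011
→ OR → 11111100011 = 2019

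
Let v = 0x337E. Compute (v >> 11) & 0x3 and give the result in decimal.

2

v = 011001101111110
Shift right by 11: 0110
Mask low 2 bits: 10 = 2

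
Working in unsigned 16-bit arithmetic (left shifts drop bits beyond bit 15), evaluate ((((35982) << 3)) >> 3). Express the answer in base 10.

3214

35982 = 1000110010001110
→ << 3 (mod 2^16) → 0110010001110000 = 25712
→ >> 3 → 0000110010001110 = 3214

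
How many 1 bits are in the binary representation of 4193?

4193 = 1000001100001
Count the 1s: 1 + 1 + 1 + 1 = 4

4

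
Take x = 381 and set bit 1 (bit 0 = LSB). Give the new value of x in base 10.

383

x = 0101111101
bit 1 is currently 0; set it via x | (1 << 1) = x | 2
→ 0101111111 = 383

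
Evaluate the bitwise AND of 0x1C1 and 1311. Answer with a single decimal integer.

0x1C1 = 00111000001
1311 = 10100011111
AND → 00100000001 = 257

257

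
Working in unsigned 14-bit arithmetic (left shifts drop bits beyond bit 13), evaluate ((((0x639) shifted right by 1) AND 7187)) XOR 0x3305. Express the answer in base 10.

13077

0x639 = 00011000111001
→ shifted right by 1 → 00001100011100 = 796
7187 = 01110000010011
→ AND → 00000000010000 = 16
0x3305 = 11001100000101
→ XOR → 11001100010101 = 13077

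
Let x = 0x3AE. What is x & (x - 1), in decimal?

940

x = 1110101110 = 942
x - 1 = 1110101101
AND   = 1110101100 = 940
(x & (x - 1) clears the lowest set bit of x.)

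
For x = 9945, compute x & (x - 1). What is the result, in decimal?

9944

x = 10011011011001 = 9945
x - 1 = 10011011011000
AND   = 10011011011000 = 9944
(x & (x - 1) clears the lowest set bit of x.)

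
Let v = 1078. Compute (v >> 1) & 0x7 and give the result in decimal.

v = 10000110110
Shift right by 1: 1000011011
Mask low 3 bits: 011 = 3

3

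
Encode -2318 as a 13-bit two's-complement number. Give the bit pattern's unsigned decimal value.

5874

2318 in 13 bits: 0100100001110
Invert: 1011011110001
Add 1:  1011011110010 = 5874
(Check: 2^13 - 2318 = 8192 - 2318 = 5874.)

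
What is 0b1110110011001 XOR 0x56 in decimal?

a = 1110110011001
0x56 = 0000001010110
XOR → 1110111001111 = 7631

7631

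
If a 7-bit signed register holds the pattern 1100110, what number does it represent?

pattern = 1100110 (MSB is 1 ⇒ negative)
Invert: 0011001, add 1 → 0011010 = 26, so the value is -26.
(Equivalently: 102 - 2^7 = 102 - 128 = -26.)

-26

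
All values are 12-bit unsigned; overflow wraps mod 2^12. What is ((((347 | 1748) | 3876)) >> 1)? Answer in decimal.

347 = 000101011011
1748 = 011011010100
→ | → 011111011111 = 2015
3876 = 111100100100
→ | → 111111111111 = 4095
→ >> 1 → 011111111111 = 2047

2047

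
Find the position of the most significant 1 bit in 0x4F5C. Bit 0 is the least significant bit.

14

0x4F5C = 100111101011100
The topmost 1 is at position 14 (since 2^14 = 16384 ≤ 20316 < 32768).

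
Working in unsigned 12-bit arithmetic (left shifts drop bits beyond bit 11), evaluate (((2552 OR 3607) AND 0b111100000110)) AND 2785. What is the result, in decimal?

2552 = 100111111000
3607 = 111000010111
→ OR → 111111111111 = 4095
0b111100000110 = 111100000110
→ AND → 111100000110 = 3846
2785 = 101011100001
→ AND → 101000000000 = 2560

2560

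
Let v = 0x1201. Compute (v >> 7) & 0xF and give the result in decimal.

4

v = 1001000000001
Shift right by 7: 100100
Mask low 4 bits: 0100 = 4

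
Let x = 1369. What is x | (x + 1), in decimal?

1371

x = 10101011001 = 1369
x + 1 = 10101011010
OR    = 10101011011 = 1371
(x | (x + 1) sets the lowest cleared bit.)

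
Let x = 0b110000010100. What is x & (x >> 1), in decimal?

x = 110000010100 = 3092
x>>1 = 011000001010
AND  = 010000000000 = 1024
(x & (x >> 1) has a 1 wherever x has two consecutive 1 bits.)

1024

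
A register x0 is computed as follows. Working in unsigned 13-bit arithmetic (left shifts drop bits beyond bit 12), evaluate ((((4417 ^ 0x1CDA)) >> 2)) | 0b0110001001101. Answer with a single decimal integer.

3951

4417 = 1000101000001
0x1CDA = 1110011011010
→ ^ → 0110110011011 = 3483
→ >> 2 → 0001101100110 = 870
0b0110001001101 = 0110001001101
→ | → 0111101101111 = 3951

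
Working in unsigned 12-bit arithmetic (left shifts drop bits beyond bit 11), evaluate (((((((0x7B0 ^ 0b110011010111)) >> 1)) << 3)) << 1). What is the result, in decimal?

2864

0x7B0 = 011110110000
0b110011010111 = 110011010111
→ ^ → 101101100111 = 2919
→ >> 1 → 010110110011 = 1459
→ << 3 (mod 2^12) → 110110011000 = 3480
→ << 1 (mod 2^12) → 101100110000 = 2864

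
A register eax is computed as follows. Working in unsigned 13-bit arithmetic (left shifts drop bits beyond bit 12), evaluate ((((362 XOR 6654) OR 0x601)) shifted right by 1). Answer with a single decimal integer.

3914

362 = 0000101101010
6654 = 1100111111110
→ XOR → 1100010010100 = 6292
0x601 = 0011000000001
→ OR → 1111010010101 = 7829
→ shifted right by 1 → 0111101001010 = 3914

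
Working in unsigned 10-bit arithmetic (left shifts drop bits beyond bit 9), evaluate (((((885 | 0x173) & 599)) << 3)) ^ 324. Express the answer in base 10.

1020

885 = 1101110101
0x173 = 0101110011
→ | → 1101110111 = 887
599 = 1001010111
→ & → 1001010111 = 599
→ << 3 (mod 2^10) → 1010111000 = 696
324 = 0101000100
→ ^ → 1111111100 = 1020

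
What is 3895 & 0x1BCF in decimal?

2823

3895 = 0111100110111
0x1BCF = 1101111001111
AND → 0101100000111 = 2823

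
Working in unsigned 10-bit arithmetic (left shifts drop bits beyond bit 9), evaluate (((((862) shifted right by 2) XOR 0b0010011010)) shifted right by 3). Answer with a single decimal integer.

862 = 1101011110
→ shifted right by 2 → 0011010111 = 215
0b0010011010 = 0010011010
→ XOR → 0001001101 = 77
→ shifted right by 3 → 0000001001 = 9

9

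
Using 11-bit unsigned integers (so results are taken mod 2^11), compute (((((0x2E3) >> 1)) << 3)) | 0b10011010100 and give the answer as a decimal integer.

0x2E3 = 01011100011
→ >> 1 → 00101110001 = 369
→ << 3 (mod 2^11) → 01110001000 = 904
0b10011010100 = 10011010100
→ | → 11111011100 = 2012

2012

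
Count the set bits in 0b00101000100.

3

n = 101000100
Count the 1s: 1 + 1 + 1 = 3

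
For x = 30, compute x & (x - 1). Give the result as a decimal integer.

28

x = 11110 = 30
x - 1 = 11101
AND   = 11100 = 28
(x & (x - 1) clears the lowest set bit of x.)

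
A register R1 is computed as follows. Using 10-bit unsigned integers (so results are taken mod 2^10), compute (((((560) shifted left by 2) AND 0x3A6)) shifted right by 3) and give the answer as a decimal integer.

560 = 1000110000
→ shifted left by 2 (mod 2^10) → 0011000000 = 192
0x3A6 = 1110100110
→ AND → 0010000000 = 128
→ shifted right by 3 → 0000010000 = 16

16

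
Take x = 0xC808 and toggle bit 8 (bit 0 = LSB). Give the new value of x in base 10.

x = 1100100000001000
bit 8 is currently 0; toggle it via x ^ (1 << 8) = x ^ 256
→ 1100100100001000 = 51464

51464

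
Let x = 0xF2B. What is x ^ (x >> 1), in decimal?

x = 111100101011 = 3883
x>>1 = 011110010101
XOR  = 100010111110 = 2238
(x ^ (x >> 1) gives the standard binary-reflected Gray code of x.)

2238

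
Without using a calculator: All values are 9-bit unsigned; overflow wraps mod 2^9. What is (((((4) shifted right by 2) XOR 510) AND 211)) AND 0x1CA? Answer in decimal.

194

4 = 000000100
→ shifted right by 2 → 000000001 = 1
510 = 111111110
→ XOR → 111111111 = 511
211 = 011010011
→ AND → 011010011 = 211
0x1CA = 111001010
→ AND → 011000010 = 194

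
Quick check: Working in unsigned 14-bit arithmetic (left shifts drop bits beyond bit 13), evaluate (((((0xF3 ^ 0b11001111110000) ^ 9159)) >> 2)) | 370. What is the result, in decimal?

1395

0xF3 = 00000011110011
0b11001111110000 = 11001111110000
→ ^ → 11001100000011 = 13059
9159 = 10001111000111
→ ^ → 01000011000100 = 4292
→ >> 2 → 00010000110001 = 1073
370 = 00000101110010
→ | → 00010101110011 = 1395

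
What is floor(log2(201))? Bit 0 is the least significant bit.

7

201 = 11001001
The topmost 1 is at position 7 (since 2^7 = 128 ≤ 201 < 256).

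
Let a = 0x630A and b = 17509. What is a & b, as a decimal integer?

0x630A = 110001100001010
17509 = 100010001100101
AND → 100000000000000 = 16384

16384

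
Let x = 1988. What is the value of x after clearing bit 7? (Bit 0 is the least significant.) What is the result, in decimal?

x = 11111000100
bit 7 is currently 1; clear it via x & ~(1 << 7) = x & ~128
→ 11101000100 = 1860

1860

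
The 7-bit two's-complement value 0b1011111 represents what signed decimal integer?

pattern = 1011111 (MSB is 1 ⇒ negative)
Invert: 0100000, add 1 → 0100001 = 33, so the value is -33.
(Equivalently: 95 - 2^7 = 95 - 128 = -33.)

-33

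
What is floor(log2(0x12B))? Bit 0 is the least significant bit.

8

0x12B = 100101011
The topmost 1 is at position 8 (since 2^8 = 256 ≤ 299 < 512).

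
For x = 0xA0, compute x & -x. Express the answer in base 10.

x = 10100000 = 160
-x (two's complement) = …01100000
AND   = 00100000 = 32
(x & -x isolates the lowest set bit of x.)

32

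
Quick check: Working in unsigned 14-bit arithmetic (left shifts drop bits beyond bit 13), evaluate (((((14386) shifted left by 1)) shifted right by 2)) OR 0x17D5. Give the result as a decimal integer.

8157

14386 = 11100000110010
→ shifted left by 1 (mod 2^14) → 11000001100100 = 12388
→ shifted right by 2 → 00110000011001 = 3097
0x17D5 = 01011111010101
→ OR → 01111111011101 = 8157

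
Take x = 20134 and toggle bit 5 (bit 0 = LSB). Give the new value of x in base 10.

x = 100111010100110
bit 5 is currently 1; toggle it via x ^ (1 << 5) = x ^ 32
→ 100111010000110 = 20102

20102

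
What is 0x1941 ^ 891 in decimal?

6714

0x1941 = 1100101000001
891 = 0001101111011
XOR → 1101000111010 = 6714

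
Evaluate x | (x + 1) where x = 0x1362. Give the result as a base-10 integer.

4963

x = 1001101100010 = 4962
x + 1 = 1001101100011
OR    = 1001101100011 = 4963
(x | (x + 1) sets the lowest cleared bit.)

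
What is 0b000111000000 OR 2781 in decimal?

3037

a = 000111000000
2781 = 101011011101
 OR → 101111011101 = 3037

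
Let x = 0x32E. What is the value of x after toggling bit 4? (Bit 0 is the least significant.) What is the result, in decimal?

830

x = 00001100101110
bit 4 is currently 0; toggle it via x ^ (1 << 4) = x ^ 16
→ 00001100111110 = 830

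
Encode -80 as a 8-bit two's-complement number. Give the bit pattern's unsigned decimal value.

176

80 in 8 bits: 01010000
Invert: 10101111
Add 1:  10110000 = 176
(Check: 2^8 - 80 = 256 - 80 = 176.)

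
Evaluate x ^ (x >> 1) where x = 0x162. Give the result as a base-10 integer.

x = 101100010 = 354
x>>1 = 010110001
XOR  = 111010011 = 467
(x ^ (x >> 1) gives the standard binary-reflected Gray code of x.)

467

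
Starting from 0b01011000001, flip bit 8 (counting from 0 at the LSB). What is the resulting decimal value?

961

x = 01011000001
bit 8 is currently 0; toggle it via x ^ (1 << 8) = x ^ 256
→ 01111000001 = 961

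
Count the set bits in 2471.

7

2471 = 100110100111
Count the 1s: 1 + 1 + 1 + 1 + 1 + 1 + 1 = 7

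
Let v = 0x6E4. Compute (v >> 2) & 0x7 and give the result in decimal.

v = 011011100100
Shift right by 2: 0110111001
Mask low 3 bits: 001 = 1

1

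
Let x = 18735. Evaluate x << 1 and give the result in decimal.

18735 = 0100100100101111
shift left by 1 → 1001001001011110 = 37470
(equivalently, 18735 × 2^1 = 18735 × 2)

37470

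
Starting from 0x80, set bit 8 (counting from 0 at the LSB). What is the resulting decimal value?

384

x = 00010000000
bit 8 is currently 0; set it via x | (1 << 8) = x | 256
→ 00110000000 = 384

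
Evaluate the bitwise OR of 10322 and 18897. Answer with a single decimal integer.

27091

10322 = 010100001010010
18897 = 100100111010001
 OR → 110100111010011 = 27091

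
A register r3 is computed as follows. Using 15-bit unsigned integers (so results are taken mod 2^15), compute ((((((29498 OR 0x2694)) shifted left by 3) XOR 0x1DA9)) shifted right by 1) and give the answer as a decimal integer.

29498 = 111001100111010
0x2694 = 010011010010100
→ OR → 111011110111110 = 30654
→ shifted left by 3 (mod 2^15) → 011110111110000 = 15856
0x1DA9 = 001110110101001
→ XOR → 010000001011001 = 8281
→ shifted right by 1 → 001000000101100 = 4140

4140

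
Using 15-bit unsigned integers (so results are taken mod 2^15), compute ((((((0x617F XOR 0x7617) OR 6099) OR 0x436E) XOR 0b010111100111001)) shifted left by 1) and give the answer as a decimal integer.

0x617F = 110000101111111
0x7617 = 111011000010111
→ XOR → 001011101101000 = 5992
6099 = 001011111010011
→ OR → 001011111111011 = 6139
0x436E = 100001101101110
→ OR → 101011111111111 = 22527
0b010111100111001 = 010111100111001
→ XOR → 111100011000110 = 30918
→ shifted left by 1 (mod 2^15) → 111000110001100 = 29068

29068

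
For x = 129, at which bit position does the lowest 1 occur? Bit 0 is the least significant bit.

129 = 10000001
Trailing zeros: 0, so the lowest set bit is bit 0 (value 1).

0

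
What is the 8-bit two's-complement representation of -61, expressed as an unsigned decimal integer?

61 in 8 bits: 00111101
Invert: 11000010
Add 1:  11000011 = 195
(Check: 2^8 - 61 = 256 - 61 = 195.)

195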